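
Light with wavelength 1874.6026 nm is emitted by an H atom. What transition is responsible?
n = 4 → n = 3

First, find the photon energy from the wavelength (hc = 1239.84 eV·nm):
E = hc/λ = 1239.84 eV·nm / 1874.6026 nm = 0.66138818 eV

The energy levels of hydrogen satisfy E_n = -13.6057 / n² eV, so an emission n_i → n_f releases
ΔE = 13.6057 × (1/n_f² − 1/n_i²) eV.

Setting ΔE equal to the photon energy:
1/n_f² − 1/n_i² = 0.66138818 / 13.6057 = 0.048611110

Since 1/n_i² must be positive, we need 1/n_f² > 0.048611110, i.e. n_f ≤ 4. For each allowed n_f, solve n_i = (1/n_f² − 0.048611110)^(−1/2) and check whether it is a whole number:
  n_f = 1: 1/n_i² = 1.000000000 − 0.048611110 = 0.951388890 → n_i = 1.025  (not an integer) ✗
  n_f = 2: 1/n_i² = 0.250000000 − 0.048611110 = 0.201388890 → n_i = 2.228  (not an integer) ✗
  n_f = 3: 1/n_i² = 0.111111111 − 0.048611110 = 0.062500001 → n_i = 4.000  → integer, n_i = 4 ✓
  n_f = 4: 1/n_i² = 0.062500000 − 0.048611110 = 0.013888890 → n_i = 8.485  (not an integer) ✗

Only n_f = 3 gives an integer upper level, n_i = 4.

The transition is from n = 4 to n = 3 (emission).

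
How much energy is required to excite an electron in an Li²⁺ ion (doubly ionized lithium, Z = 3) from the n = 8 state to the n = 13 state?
1.18874 eV

The energy levels of a hydrogen-like atom are E_n = -13.6057 Z² eV / n².

Energy at n = 8: E_8 = -13.6057 × 3² / 8² = -1.91330156 eV
Energy at n = 13: E_13 = -13.6057 × 3² / 13² = -0.72456391 eV

The excitation energy is the difference:
ΔE = E_13 - E_8
ΔE = -0.72456391 - (-1.91330156)
ΔE = 1.18874 eV

Since this is positive, energy must be absorbed (photon absorption).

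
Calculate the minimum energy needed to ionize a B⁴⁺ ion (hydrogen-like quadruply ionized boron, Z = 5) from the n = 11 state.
2.8111 eV

The ionization energy is the energy needed to remove the electron completely (n → ∞).

For a hydrogen-like ion with Z = 5, E_n = -13.6057 Z² / n² eV.

At n = 11: E_11 = -13.6057 × 5² / 11² = -2.8110950 eV
At n = ∞: E_∞ = 0 eV

Ionization energy = E_∞ - E_11 = 0 - (-2.8110950) = 2.8110950 eV
Ionization energy ≈ 2.8111 eV

This is also called the binding energy of the electron in state n = 11.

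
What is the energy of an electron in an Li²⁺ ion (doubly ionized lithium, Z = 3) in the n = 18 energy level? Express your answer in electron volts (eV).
-0.378 eV

The energy levels of a hydrogen-like atom are given by:
E_n = -13.6057 Z² / n² eV  (with Z = 3 for Li²⁺)

For n = 18:
E_18 = -13.6057 × 3² / 18²
E_18 = -13.6057 × 9 / 324
E_18 = -0.378 eV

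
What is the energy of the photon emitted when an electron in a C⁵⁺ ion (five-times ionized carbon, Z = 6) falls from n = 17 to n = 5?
17.897 eV

The energy levels are E_n = -13.6057 Z² eV / n².

Energy at n = 17: E_17 = -13.6057 × 6² / 17² = -1.694828 eV
Energy at n = 5: E_5 = -13.6057 × 6² / 5² = -19.592208 eV

For emission (electron falling to lower state), the photon energy is:
E_photon = E_17 - E_5 = |-1.694828 - (-19.592208)|
E_photon = 17.897 eV

This energy is carried away by the emitted photon.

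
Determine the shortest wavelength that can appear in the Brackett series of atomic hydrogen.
1458.02421 nm

The series limit corresponds to the transition from n = ∞ to n = 4.
This is the highest energy (shortest wavelength) transition in the Brackett series.

E_∞ = 0 eV
E_4 = -13.6057 / 4² = -0.85035625000 eV

Energy at series limit:
ΔE = E_∞ - E_4 = 0 - (-0.85035625000) = 0.85035625000 eV
λ = hc/E = 1239.84 eV·nm / 0.85035625000 eV = 1458.02421 nm

This energy equals the ionization energy from the n = 4 state of hydrogen.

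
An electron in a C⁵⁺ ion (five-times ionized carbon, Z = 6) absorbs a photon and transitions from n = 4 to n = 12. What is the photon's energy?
27.21140 eV

The energy levels of a hydrogen-like atom are E_n = -13.6057 Z² eV / n².

Energy at n = 4: E_4 = -13.6057 × 6² / 4² = -30.61282500 eV
Energy at n = 12: E_12 = -13.6057 × 6² / 12² = -3.40142500 eV

The excitation energy is the difference:
ΔE = E_12 - E_4
ΔE = -3.40142500 - (-30.61282500)
ΔE = 27.21140 eV

Since this is positive, energy must be absorbed (photon absorption).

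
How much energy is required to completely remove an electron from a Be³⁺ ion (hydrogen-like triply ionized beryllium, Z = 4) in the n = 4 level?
13.605700 eV

The ionization energy is the energy needed to remove the electron completely (n → ∞).

For a hydrogen-like ion with Z = 4, E_n = -13.6057 Z² / n² eV.

At n = 4: E_4 = -13.6057 × 4² / 4² = -13.605700000 eV
At n = ∞: E_∞ = 0 eV

Ionization energy = E_∞ - E_4 = 0 - (-13.605700000) = 13.605700000 eV
Ionization energy ≈ 13.605700 eV

This is also called the binding energy of the electron in state n = 4.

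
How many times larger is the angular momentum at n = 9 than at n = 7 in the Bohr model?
1.28571

In the Bohr model, L_n = nℏ, so the ratio is purely the ratio of quantum numbers:

L_9/L_7 = 9ℏ / 7ℏ = 9/7 = 1.28571

The angular momentum scales linearly with n.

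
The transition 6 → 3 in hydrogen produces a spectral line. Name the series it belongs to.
Paschen series

The spectral series in hydrogen are named based on the final (lower) energy level:
- Lyman series: n_final = 1 (ultraviolet)
- Balmer series: n_final = 2 (visible/near-UV)
- Paschen series: n_final = 3 (infrared)
- Brackett series: n_final = 4 (infrared)
- Pfund series: n_final = 5 (far infrared)

Since this transition ends at n = 3, it belongs to the Paschen series.

For reference, this 6 → 3 line has photon energy
ΔE = 13.6057 eV × (1/3² - 1/6²) = 1.1338083333 eV,
corresponding to wavelength λ = hc/ΔE = 1239.84 eV·nm / 1.1338083333 eV = 1093.51816 nm in the infrared region.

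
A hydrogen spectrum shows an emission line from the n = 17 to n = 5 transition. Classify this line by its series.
Pfund series

The spectral series in hydrogen are named based on the final (lower) energy level:
- Lyman series: n_final = 1 (ultraviolet)
- Balmer series: n_final = 2 (visible/near-UV)
- Paschen series: n_final = 3 (infrared)
- Brackett series: n_final = 4 (infrared)
- Pfund series: n_final = 5 (far infrared)

Since this transition ends at n = 5, it belongs to the Pfund series.

For reference, this 17 → 5 line has photon energy
ΔE = 13.6057 eV × (1/5² - 1/17²) = 0.49714945329 eV,
corresponding to wavelength λ = hc/ΔE = 1239.84 eV·nm / 0.49714945329 eV = 2493.89795 nm in the far infrared region.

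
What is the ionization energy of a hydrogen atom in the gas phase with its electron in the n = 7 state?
0.2777 eV

The ionization energy is the energy needed to remove the electron completely (n → ∞).

For hydrogen, E_n = -13.6057 eV / n².

At n = 7: E_7 = -13.6057 / 7² = -0.2776673 eV
At n = ∞: E_∞ = 0 eV

Ionization energy = E_∞ - E_7 = 0 - (-0.2776673) = 0.2776673 eV
Ionization energy ≈ 0.2777 eV

This is also called the binding energy of the electron in state n = 7.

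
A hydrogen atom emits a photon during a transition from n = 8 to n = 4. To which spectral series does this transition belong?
Brackett series

The spectral series in hydrogen are named based on the final (lower) energy level:
- Lyman series: n_final = 1 (ultraviolet)
- Balmer series: n_final = 2 (visible/near-UV)
- Paschen series: n_final = 3 (infrared)
- Brackett series: n_final = 4 (infrared)
- Pfund series: n_final = 5 (far infrared)

Since this transition ends at n = 4, it belongs to the Brackett series.

For reference, this 8 → 4 line has photon energy
ΔE = 13.6057 eV × (1/4² - 1/8²) = 0.637767188 eV,
corresponding to wavelength λ = hc/ΔE = 1239.84 eV·nm / 0.637767188 eV = 1944.032 nm in the infrared region.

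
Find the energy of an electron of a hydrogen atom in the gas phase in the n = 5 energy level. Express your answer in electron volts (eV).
-0.5442 eV

The energy levels of a hydrogen-like atom are given by:
E_n = -13.6057 eV / n²

For n = 5:
E_5 = -13.6057 eV / 5²
E_5 = -13.6057 eV / 25
E_5 = -0.5442 eV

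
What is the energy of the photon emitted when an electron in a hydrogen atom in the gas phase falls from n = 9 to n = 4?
0.68238 eV

The energy levels are E_n = -13.6057 eV / n².

Energy at n = 9: E_9 = -13.6057 / 9² = -0.16797160 eV
Energy at n = 4: E_4 = -13.6057 / 4² = -0.85035625 eV

For emission (electron falling to lower state), the photon energy is:
E_photon = E_9 - E_4 = |-0.16797160 - (-0.85035625)|
E_photon = 0.68238 eV

This energy is carried away by the emitted photon.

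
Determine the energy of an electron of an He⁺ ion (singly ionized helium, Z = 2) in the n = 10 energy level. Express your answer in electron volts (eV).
-0.5442 eV

The energy levels of a hydrogen-like atom are given by:
E_n = -13.6057 Z² / n² eV  (with Z = 2 for He⁺)

For n = 10:
E_10 = -13.6057 × 2² / 10²
E_10 = -13.6057 × 4 / 100
E_10 = -0.5442 eV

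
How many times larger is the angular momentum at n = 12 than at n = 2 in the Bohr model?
6.0000

In the Bohr model, L_n = nℏ, so the ratio is purely the ratio of quantum numbers:

L_12/L_2 = 12ℏ / 2ℏ = 12/2 = 6.0000

The angular momentum scales linearly with n.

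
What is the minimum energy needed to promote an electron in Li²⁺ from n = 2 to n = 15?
30.07 eV

The energy levels of a hydrogen-like atom are E_n = -13.6057 Z² eV / n².

Energy at n = 2: E_2 = -13.6057 × 3² / 2² = -30.61283 eV
Energy at n = 15: E_15 = -13.6057 × 3² / 15² = -0.54423 eV

The excitation energy is the difference:
ΔE = E_15 - E_2
ΔE = -0.54423 - (-30.61283)
ΔE = 30.07 eV

Since this is positive, energy must be absorbed (photon absorption).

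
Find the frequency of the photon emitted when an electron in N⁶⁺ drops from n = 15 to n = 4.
9.359e+15 Hz

First, find the transition energy:
E_15 = -13.6057 × 7² / 15² = -2.96302 eV
E_4 = -13.6057 × 7² / 4² = -41.66746 eV
|ΔE| = |E_4 - E_15| = 38.70444 eV

Convert to Joules: E = 38.70444 eV × (1.602177 × 10⁻¹⁹ J/eV) = 6.20114e-18 J

Using E = hf:
f = E/h = 6.20114e-18 J / (6.62607 × 10⁻³⁴ J·s)
f = 9.359e+15 Hz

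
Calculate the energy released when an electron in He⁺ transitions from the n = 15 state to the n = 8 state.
0.608 eV

The energy levels are E_n = -13.6057 Z² eV / n².

Energy at n = 15: E_15 = -13.6057 × 2² / 15² = -0.241879 eV
Energy at n = 8: E_8 = -13.6057 × 2² / 8² = -0.850356 eV

For emission (electron falling to lower state), the photon energy is:
E_photon = E_15 - E_8 = |-0.241879 - (-0.850356)|
E_photon = 0.608 eV

This energy is carried away by the emitted photon.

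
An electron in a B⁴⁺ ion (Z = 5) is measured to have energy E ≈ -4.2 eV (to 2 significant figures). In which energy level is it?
n = 9

The exact energy levels follow E_n = -13.6057 Z² / n² eV with Z = 5.

The measured value (-4.2 eV) is reported to only 2 significant figures, so we must test candidate n values and see which one matches to that precision.

Candidate energies:
  n = 7:  E = -13.6057 × 5² / 7² = -6.94168 eV
  n = 8:  E = -13.6057 × 5² / 8² = -5.31473 eV
  n = 9:  E = -13.6057 × 5² / 9² = -4.19929 eV  ← matches
  n = 10:  E = -13.6057 × 5² / 10² = -3.40143 eV
  n = 11:  E = -13.6057 × 5² / 11² = -2.81110 eV

Checking against the measurement of -4.2 eV (2 sig figs), only n = 9 agrees:
E_9 = -4.19929 eV, which rounds to -4.2 eV ✓

Therefore n = 9.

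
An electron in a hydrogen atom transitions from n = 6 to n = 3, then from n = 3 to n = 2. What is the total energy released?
3.02349 eV

The energy levels of hydrogen are E_n = -13.6057 / n² eV.

First transition (6 → 3):
ΔE₁ = |E_3 - E_6|
ΔE₁ = |-1.51174444444 - (-0.37793611111)| = 1.13380833 eV

Second transition (3 → 2):
ΔE₂ = |E_2 - E_3|
ΔE₂ = |-3.40142500000 - (-1.51174444444)| = 1.88968056 eV

Total energy released:
E_total = ΔE₁ + ΔE₂ = 1.13380833 + 1.88968056 = 3.02349 eV

Note: This equals the direct transition 6 → 2: 3.02349 eV ✓
Energy is conserved regardless of the path taken.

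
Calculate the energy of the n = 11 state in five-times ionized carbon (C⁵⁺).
-4.04798 eV

For hydrogen-like ions, the energy levels scale with Z²:
E_n = -13.6057 Z² / n² eV

For C⁵⁺ (Z = 6) at n = 11:
E_11 = -13.6057 × 6² / 11²
E_11 = -13.6057 × 36 / 121
E_11 = -489.8052 / 121
E_11 = -4.04798 eV

The energy is 36 times more negative than hydrogen at the same n due to the stronger nuclear charge.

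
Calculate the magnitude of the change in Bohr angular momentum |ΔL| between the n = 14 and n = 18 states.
4.21829e-34 J·s (or 4ℏ)

In the Bohr model, L_n = nℏ where ℏ = 1.0545718e-34 J·s.

L_18 = 18ℏ = 1.8982292e-33 J·s
L_14 = 14ℏ = 1.4764005e-33 J·s

ΔL = L_18 - L_14 = (18 - 14)ℏ = 4ℏ
ΔL = 4 × 1.0545718e-34 J·s = 4.21829e-34 J·s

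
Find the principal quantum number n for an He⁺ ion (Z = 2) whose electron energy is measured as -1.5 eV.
n = 6

The exact energy levels follow E_n = -13.6057 Z² / n² eV with Z = 2.

The measured value (-1.5 eV) is reported to only 2 significant figures, so we must test candidate n values and see which one matches to that precision.

Candidate energies:
  n = 4:  E = -13.6057 × 2² / 4² = -3.40143 eV
  n = 5:  E = -13.6057 × 2² / 5² = -2.17691 eV
  n = 6:  E = -13.6057 × 2² / 6² = -1.51174 eV  ← matches
  n = 7:  E = -13.6057 × 2² / 7² = -1.11067 eV
  n = 8:  E = -13.6057 × 2² / 8² = -0.85036 eV

Checking against the measurement of -1.5 eV (2 sig figs), only n = 6 agrees:
E_6 = -1.51174 eV, which rounds to -1.5 eV ✓

Therefore n = 6.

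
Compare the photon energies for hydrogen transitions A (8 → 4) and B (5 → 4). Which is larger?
8 → 4

Calculate the energy for each transition:

Transition 8 → 4:
ΔE₁ = |E_4 - E_8| = |-13.6057/4² - (-13.6057/8²)|
ΔE₁ = |-0.850356250000 - (-0.212589062500)| = 0.637767188 eV

Transition 5 → 4:
ΔE₂ = |E_4 - E_5| = |-13.6057/4² - (-13.6057/5²)|
ΔE₂ = |-0.850356250000 - (-0.544228000000)| = 0.306128250 eV

Since 0.637767188 eV > 0.306128250 eV, the transition 8 → 4 emits the more energetic photon.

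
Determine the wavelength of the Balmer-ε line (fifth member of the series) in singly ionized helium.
99.22665 nm

The lines of a series are numbered from the longest wavelength (smallest ΔE) outward; the fifth line is the transition from n = n_f + 5 to n_f.
The Balmer series has all transitions ending at n_f = 2.

For He⁺ (Z = 2), the fifth line (ε-line) is the jump from n = 7 to n = 2:
E_7 = -13.6057 × 2² / 7² = -1.1106694 eV
E_2 = -13.6057 × 2² / 2² = -13.6057000 eV
ΔE = E_7 - E_2 = 12.4950306 eV

λ = hc/E = 1239.84 eV·nm / 12.4950306 eV
λ = 99.22665 nm

This is the ε-line of the Balmer series in He⁺.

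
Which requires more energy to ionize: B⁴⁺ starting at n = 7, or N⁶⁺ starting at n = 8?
N⁶⁺ at n = 8 (E = -10.41686 eV)

Using E_n = -13.6057 Z² / n² eV:

B⁴⁺ (Z = 5) at n = 7:
E = -13.6057 × 5² / 7² = -13.6057 × 25 / 49 = -6.94168367 eV

N⁶⁺ (Z = 7) at n = 8:
E = -13.6057 × 7² / 8² = -13.6057 × 49 / 64 = -10.41686406 eV

Since -10.41686406 eV < -6.94168367 eV,
N⁶⁺ at n = 8 is more tightly bound (requires more energy to ionize).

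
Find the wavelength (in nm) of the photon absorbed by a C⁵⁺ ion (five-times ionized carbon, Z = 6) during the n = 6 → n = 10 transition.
142.3852 nm

First, find the transition energy using E_n = -13.6057 Z² / n² eV:
E_6 = -13.6057 × 6² / 6² = -13.60570000 eV
E_10 = -13.6057 × 6² / 10² = -4.89805200 eV

Photon energy: |ΔE| = |E_10 - E_6| = 8.70764800 eV

Convert to wavelength using E = hc/λ with hc = 1239.84 eV·nm:
λ = hc/E = 1239.84 eV·nm / 8.70764800 eV
λ = 142.3852 nm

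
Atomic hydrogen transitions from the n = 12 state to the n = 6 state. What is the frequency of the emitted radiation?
6.854e+13 Hz

First, find the transition energy:
E_12 = -13.6057 / 12² = -0.0944840 eV
E_6 = -13.6057 / 6² = -0.3779361 eV
|ΔE| = |E_6 - E_12| = 0.2834521 eV

Convert to Joules: E = 0.2834521 eV × (1.602177 × 10⁻¹⁹ J/eV) = 4.54140e-20 J

Using E = hf:
f = E/h = 4.54140e-20 J / (6.62607 × 10⁻³⁴ J·s)
f = 6.854e+13 Hz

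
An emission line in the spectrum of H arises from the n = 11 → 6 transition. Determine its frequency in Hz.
6.41958e+13 Hz

First, find the transition energy:
E_11 = -13.6057 / 11² = -0.112443802 eV
E_6 = -13.6057 / 6² = -0.377936111 eV
|ΔE| = |E_6 - E_11| = 0.265492309 eV

Convert to Joules: E = 0.265492309 eV × (1.602177 × 10⁻¹⁹ J/eV) = 4.2536567e-20 J

Using E = hf:
f = E/h = 4.2536567e-20 J / (6.62607 × 10⁻³⁴ J·s)
f = 6.41958e+13 Hz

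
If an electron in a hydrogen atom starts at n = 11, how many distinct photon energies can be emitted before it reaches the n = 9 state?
3

The electron can occupy levels n = 9, 10, ..., 11 during de-excitation — that is m = 11 - 9 + 1 = 3 distinct levels.

The number of distinct spectral lines equals the number of ways to choose 2 of these m levels (each pair gives one possible emission transition):

Number of lines = m(m-1)/2 = 3×2/2 = 3

These correspond to all possible transitions between the 3 levels:
11 → 10, 11 → 9, 10 → 9

Each transition produces a photon with a unique energy (and thus wavelength). This count does not depend on Z.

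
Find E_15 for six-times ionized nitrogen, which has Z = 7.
-2.96302 eV

For hydrogen-like ions, the energy levels scale with Z²:
E_n = -13.6057 Z² / n² eV

For N⁶⁺ (Z = 7) at n = 15:
E_15 = -13.6057 × 7² / 15²
E_15 = -13.6057 × 49 / 225
E_15 = -666.6793 / 225
E_15 = -2.96302 eV

The energy is 49 times more negative than hydrogen at the same n due to the stronger nuclear charge.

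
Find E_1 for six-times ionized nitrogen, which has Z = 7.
-666.67930 eV

For hydrogen-like ions, the energy levels scale with Z²:
E_n = -13.6057 Z² / n² eV

For N⁶⁺ (Z = 7) at n = 1:
E_1 = -13.6057 × 7² / 1²
E_1 = -13.6057 × 49 / 1
E_1 = -666.6793 / 1
E_1 = -666.67930 eV

The energy is 49 times more negative than hydrogen at the same n due to the stronger nuclear charge.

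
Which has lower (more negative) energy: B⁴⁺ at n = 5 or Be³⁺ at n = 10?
B⁴⁺ at n = 5 (E = -13.6057 eV)

Using E_n = -13.6057 Z² / n² eV:

B⁴⁺ (Z = 5) at n = 5:
E = -13.6057 × 5² / 5² = -13.6057 × 25 / 25 = -13.6057000 eV

Be³⁺ (Z = 4) at n = 10:
E = -13.6057 × 4² / 10² = -13.6057 × 16 / 100 = -2.1769120 eV

Since -13.6057000 eV < -2.1769120 eV,
B⁴⁺ at n = 5 is more tightly bound (requires more energy to ionize).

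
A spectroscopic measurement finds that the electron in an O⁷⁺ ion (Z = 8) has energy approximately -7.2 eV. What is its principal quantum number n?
n = 11

The exact energy levels follow E_n = -13.6057 Z² / n² eV with Z = 8.

The measured value (-7.2 eV) is reported to only 2 significant figures, so we must test candidate n values and see which one matches to that precision.

Candidate energies:
  n = 9:  E = -13.6057 × 8² / 9² = -10.75018 eV
  n = 10:  E = -13.6057 × 8² / 10² = -8.70765 eV
  n = 11:  E = -13.6057 × 8² / 11² = -7.19640 eV  ← matches
  n = 12:  E = -13.6057 × 8² / 12² = -6.04698 eV
  n = 13:  E = -13.6057 × 8² / 13² = -5.15245 eV

Checking against the measurement of -7.2 eV (2 sig figs), only n = 11 agrees:
E_11 = -7.19640 eV, which rounds to -7.2 eV ✓

Therefore n = 11.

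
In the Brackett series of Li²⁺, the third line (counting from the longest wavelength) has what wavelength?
240.54945 nm

The lines of a series are numbered from the longest wavelength (smallest ΔE) outward; the third line is the transition from n = n_f + 3 to n_f.
The Brackett series has all transitions ending at n_f = 4.

For Li²⁺ (Z = 3), the third line (γ-line) is the jump from n = 7 to n = 4:
E_7 = -13.6057 × 3² / 7² = -2.499006122 eV
E_4 = -13.6057 × 3² / 4² = -7.653206250 eV
ΔE = E_7 - E_4 = 5.154200128 eV

λ = hc/E = 1239.84 eV·nm / 5.154200128 eV
λ = 240.54945 nm

This is the γ-line of the Brackett series in Li²⁺.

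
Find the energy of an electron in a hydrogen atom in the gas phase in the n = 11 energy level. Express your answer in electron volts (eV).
-0.112444 eV

The energy levels of a hydrogen-like atom are given by:
E_n = -13.6057 eV / n²

For n = 11:
E_11 = -13.6057 eV / 11²
E_11 = -13.6057 eV / 121
E_11 = -0.112444 eV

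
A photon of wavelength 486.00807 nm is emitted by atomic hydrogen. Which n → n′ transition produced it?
n = 4 → n = 2

First, find the photon energy from the wavelength (hc = 1239.84 eV·nm):
E = hc/λ = 1239.84 eV·nm / 486.00807 nm = 2.5510688 eV

The energy levels of hydrogen satisfy E_n = -13.6057 / n² eV, so an emission n_i → n_f releases
ΔE = 13.6057 × (1/n_f² − 1/n_i²) eV.

Setting ΔE equal to the photon energy:
1/n_f² − 1/n_i² = 2.5510688 / 13.6057 = 0.18750000

Since 1/n_i² must be positive, we need 1/n_f² > 0.18750000, i.e. n_f ≤ 2. For each allowed n_f, solve n_i = (1/n_f² − 0.18750000)^(−1/2) and check whether it is a whole number:
  n_f = 1: 1/n_i² = 1.00000000 − 0.18750000 = 0.81250000 → n_i = 1.109  (not an integer) ✗
  n_f = 2: 1/n_i² = 0.25000000 − 0.18750000 = 0.06250000 → n_i = 4.000  → integer, n_i = 4 ✓

Only n_f = 2 gives an integer upper level, n_i = 4.

The transition is from n = 4 to n = 2 (emission).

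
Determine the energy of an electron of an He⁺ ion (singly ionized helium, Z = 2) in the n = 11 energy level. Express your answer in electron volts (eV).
-0.450 eV

The energy levels of a hydrogen-like atom are given by:
E_n = -13.6057 Z² / n² eV  (with Z = 2 for He⁺)

For n = 11:
E_11 = -13.6057 × 2² / 11²
E_11 = -13.6057 × 4 / 121
E_11 = -0.450 eV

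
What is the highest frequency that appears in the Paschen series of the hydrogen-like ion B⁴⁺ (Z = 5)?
9.13846e+15 Hz

The series limit corresponds to the transition from n = ∞ to n = 3.
This is the highest energy (shortest wavelength) transition in the Paschen series.

E_∞ = 0 eV
E_3 = -13.6057 × 5² / 3² = -37.7936111 eV

Energy at series limit:
ΔE = E_∞ - E_3 = 0 - (-37.7936111) = 37.7936111 eV
E = 37.7936111 eV × (1.602177 × 10⁻¹⁹ J/eV) = 6.0552054e-18 J
f = E/h = 6.0552054e-18 J / (6.62607 × 10⁻³⁴ J·s) = 9.13846e+15 Hz

This energy equals the ionization energy from the n = 3 state of B⁴⁺.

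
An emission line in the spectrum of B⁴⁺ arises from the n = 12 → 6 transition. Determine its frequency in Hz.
1.7135e+15 Hz

First, find the transition energy:
E_12 = -13.6057 × 5² / 12² = -2.3621007 eV
E_6 = -13.6057 × 5² / 6² = -9.4484028 eV
|ΔE| = |E_6 - E_12| = 7.0863021 eV

Convert to Joules: E = 7.0863021 eV × (1.602177 × 10⁻¹⁹ J/eV) = 1.135351e-18 J

Using E = hf:
f = E/h = 1.135351e-18 J / (6.62607 × 10⁻³⁴ J·s)
f = 1.7135e+15 Hz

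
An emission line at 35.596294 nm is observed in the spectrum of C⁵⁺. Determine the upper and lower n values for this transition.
n = 5 → n = 3

First, find the photon energy from the wavelength (hc = 1239.84 eV·nm):
E = hc/λ = 1239.84 eV·nm / 35.596294 nm = 34.830592 eV

The energy levels of C⁵⁺ satisfy E_n = -13.6057 × 6² / n² eV, so an emission n_i → n_f releases
ΔE = 13.6057 × 6² × (1/n_f² − 1/n_i²) eV.

Setting ΔE equal to the photon energy:
1/n_f² − 1/n_i² = 34.830592 / (13.6057 × 6²) = 0.071111111

Since 1/n_i² must be positive, we need 1/n_f² > 0.071111111, i.e. n_f ≤ 3. For each allowed n_f, solve n_i = (1/n_f² − 0.071111111)^(−1/2) and check whether it is a whole number:
  n_f = 1: 1/n_i² = 1.000000000 − 0.071111111 = 0.928888889 → n_i = 1.038  (not an integer) ✗
  n_f = 2: 1/n_i² = 0.250000000 − 0.071111111 = 0.178888889 → n_i = 2.364  (not an integer) ✗
  n_f = 3: 1/n_i² = 0.111111111 − 0.071111111 = 0.040000000 → n_i = 5.000  → integer, n_i = 5 ✓

Only n_f = 3 gives an integer upper level, n_i = 5.

The transition is from n = 5 to n = 3 (emission).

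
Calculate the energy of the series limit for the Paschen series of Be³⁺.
24.187911 eV

The series limit corresponds to the transition from n = ∞ to n = 3.
This is the highest energy (shortest wavelength) transition in the Paschen series.

E_∞ = 0 eV
E_3 = -13.6057 × 4² / 3² = -24.187911 eV

Energy at series limit:
ΔE = E_∞ - E_3 = 0 - (-24.187911) = 24.187911 eV

This energy equals the ionization energy from the n = 3 state of Be³⁺.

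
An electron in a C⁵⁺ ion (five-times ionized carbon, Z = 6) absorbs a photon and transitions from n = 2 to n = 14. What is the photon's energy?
119.95229 eV

The energy levels of a hydrogen-like atom are E_n = -13.6057 Z² eV / n².

Energy at n = 2: E_2 = -13.6057 × 6² / 2² = -122.45130000 eV
Energy at n = 14: E_14 = -13.6057 × 6² / 14² = -2.49900612 eV

The excitation energy is the difference:
ΔE = E_14 - E_2
ΔE = -2.49900612 - (-122.45130000)
ΔE = 119.95229 eV

Since this is positive, energy must be absorbed (photon absorption).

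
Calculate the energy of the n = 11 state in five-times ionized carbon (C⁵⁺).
-4.048 eV

For hydrogen-like ions, the energy levels scale with Z²:
E_n = -13.6057 Z² / n² eV

For C⁵⁺ (Z = 6) at n = 11:
E_11 = -13.6057 × 6² / 11²
E_11 = -13.6057 × 36 / 121
E_11 = -489.8052 / 121
E_11 = -4.048 eV

The energy is 36 times more negative than hydrogen at the same n due to the stronger nuclear charge.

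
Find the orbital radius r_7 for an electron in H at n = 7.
2.5930 nm (or 25.9297 Å)

The Bohr radius formula is:
r_n = n² a₀ / Z

where a₀ = 0.0529177 nm is the Bohr radius.

For H (Z = 1) at n = 7:
r_7 = 7² × 0.0529177 nm / 1
r_7 = 49 × 0.0529177 nm / 1
r_7 = 2.59297 nm / 1
r_7 = 2.5930 nm

The electron orbits at approximately 2.5930 nm from the nucleus.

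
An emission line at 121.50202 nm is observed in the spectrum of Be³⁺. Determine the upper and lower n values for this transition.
n = 8 → n = 4

First, find the photon energy from the wavelength (hc = 1239.84 eV·nm):
E = hc/λ = 1239.84 eV·nm / 121.50202 nm = 10.204275 eV

The energy levels of Be³⁺ satisfy E_n = -13.6057 × 4² / n² eV, so an emission n_i → n_f releases
ΔE = 13.6057 × 4² × (1/n_f² − 1/n_i²) eV.

Setting ΔE equal to the photon energy:
1/n_f² − 1/n_i² = 10.204275 / (13.6057 × 4²) = 0.046875000

Since 1/n_i² must be positive, we need 1/n_f² > 0.046875000, i.e. n_f ≤ 4. For each allowed n_f, solve n_i = (1/n_f² − 0.046875000)^(−1/2) and check whether it is a whole number:
  n_f = 1: 1/n_i² = 1.000000000 − 0.046875000 = 0.953125000 → n_i = 1.024  (not an integer) ✗
  n_f = 2: 1/n_i² = 0.250000000 − 0.046875000 = 0.203125000 → n_i = 2.219  (not an integer) ✗
  n_f = 3: 1/n_i² = 0.111111111 − 0.046875000 = 0.064236111 → n_i = 3.946  (not an integer) ✗
  n_f = 4: 1/n_i² = 0.062500000 − 0.046875000 = 0.015625000 → n_i = 8.000  → integer, n_i = 8 ✓

Only n_f = 4 gives an integer upper level, n_i = 8.

The transition is from n = 8 to n = 4 (emission).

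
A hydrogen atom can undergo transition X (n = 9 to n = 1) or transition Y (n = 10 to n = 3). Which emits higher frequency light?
9 → 1

Calculate the energy for each transition:

Transition 9 → 1:
ΔE₁ = |E_1 - E_9| = |-13.6057/1² - (-13.6057/9²)|
ΔE₁ = |-13.6057000000 - (-0.1679716049)| = 13.4377284 eV

Transition 10 → 3:
ΔE₂ = |E_3 - E_10| = |-13.6057/3² - (-13.6057/10²)|
ΔE₂ = |-1.5117444444 - (-0.1360570000)| = 1.3756874 eV

Since 13.4377284 eV > 1.3756874 eV, the transition 9 → 1 emits the more energetic photon.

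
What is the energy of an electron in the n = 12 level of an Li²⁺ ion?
-0.850 eV

For hydrogen-like ions, the energy levels scale with Z²:
E_n = -13.6057 Z² / n² eV

For Li²⁺ (Z = 3) at n = 12:
E_12 = -13.6057 × 3² / 12²
E_12 = -13.6057 × 9 / 144
E_12 = -122.4513 / 144
E_12 = -0.850 eV

The energy is 9 times more negative than hydrogen at the same n due to the stronger nuclear charge.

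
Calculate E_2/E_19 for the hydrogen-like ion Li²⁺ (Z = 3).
90.25000

Using E_n = -13.6057 Z² / n² eV with Z = 3:

E_2 = -13.6057 × 3² / 2² = -122.4513 / 4 = -30.61282500000 eV
E_19 = -13.6057 × 3² / 19² = -122.4513 / 361 = -0.33920027701 eV

The ratio is:
E_2/E_19 = (-30.61282500000) / (-0.33920027701)
E_2/E_19 = (-122.4513/4) / (-122.4513/361)
E_2/E_19 = 361/4
E_2/E_19 = 90.25000
(Note: the Z² factors cancel in the ratio.)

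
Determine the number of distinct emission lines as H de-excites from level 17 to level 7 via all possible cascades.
55

The electron can occupy levels n = 7, 8, ..., 17 during de-excitation — that is m = 17 - 7 + 1 = 11 distinct levels.

The number of distinct spectral lines equals the number of ways to choose 2 of these m levels (each pair gives one possible emission transition):

Number of lines = m(m-1)/2 = 11×10/2 = 55

These correspond to all possible transitions between the 11 levels:
17 → 16, 17 → 15, 17 → 14, 17 → 13, 17 → 12, 17 → 11, 17 → 10, 17 → 9...

Each transition produces a photon with a unique energy (and thus wavelength). This count does not depend on Z.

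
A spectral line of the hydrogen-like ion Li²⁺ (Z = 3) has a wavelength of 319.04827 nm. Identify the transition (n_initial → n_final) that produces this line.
n = 11 → n = 5

First, find the photon energy from the wavelength (hc = 1239.84 eV·nm):
E = hc/λ = 1239.84 eV·nm / 319.04827 nm = 3.8860577 eV

The energy levels of Li²⁺ satisfy E_n = -13.6057 × 3² / n² eV, so an emission n_i → n_f releases
ΔE = 13.6057 × 3² × (1/n_f² − 1/n_i²) eV.

Setting ΔE equal to the photon energy:
1/n_f² − 1/n_i² = 3.8860577 / (13.6057 × 3²) = 0.031735536

Since 1/n_i² must be positive, we need 1/n_f² > 0.031735536, i.e. n_f ≤ 5. For each allowed n_f, solve n_i = (1/n_f² − 0.031735536)^(−1/2) and check whether it is a whole number:
  n_f = 1: 1/n_i² = 1.000000000 − 0.031735536 = 0.968264464 → n_i = 1.016  (not an integer) ✗
  n_f = 2: 1/n_i² = 0.250000000 − 0.031735536 = 0.218264464 → n_i = 2.140  (not an integer) ✗
  n_f = 3: 1/n_i² = 0.111111111 − 0.031735536 = 0.079375575 → n_i = 3.549  (not an integer) ✗
  n_f = 4: 1/n_i² = 0.062500000 − 0.031735536 = 0.030764464 → n_i = 5.701  (not an integer) ✗
  n_f = 5: 1/n_i² = 0.040000000 − 0.031735536 = 0.008264464 → n_i = 11.000  → integer, n_i = 11 ✓

Only n_f = 5 gives an integer upper level, n_i = 11.

The transition is from n = 11 to n = 5 (emission).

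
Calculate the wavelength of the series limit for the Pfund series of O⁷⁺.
35.596294 nm

The series limit corresponds to the transition from n = ∞ to n = 5.
This is the highest energy (shortest wavelength) transition in the Pfund series.

E_∞ = 0 eV
E_5 = -13.6057 × 8² / 5² = -34.83059200 eV

Energy at series limit:
ΔE = E_∞ - E_5 = 0 - (-34.83059200) = 34.83059200 eV
λ = hc/E = 1239.84 eV·nm / 34.83059200 eV = 35.596294 nm

This energy equals the ionization energy from the n = 5 state of O⁷⁺.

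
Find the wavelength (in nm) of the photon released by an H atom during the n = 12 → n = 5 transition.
2756.76847 nm

First, find the transition energy using E_n = -13.6057 / n² eV:
E_12 = -13.6057 / 12² = -0.09448402778 eV
E_5 = -13.6057 / 5² = -0.54422800000 eV

Photon energy: |ΔE| = |E_5 - E_12| = 0.44974397222 eV

Convert to wavelength using E = hc/λ with hc = 1239.84 eV·nm:
λ = hc/E = 1239.84 eV·nm / 0.44974397222 eV
λ = 2756.76847 nm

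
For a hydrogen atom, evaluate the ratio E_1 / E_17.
289.00000

Using E_n = -13.6057 Z² / n² eV with Z = 1:

E_1 = -13.6057 / 1² = -13.6057 / 1 = -13.60570000000 eV
E_17 = -13.6057 / 17² = -13.6057 / 289 = -0.04707854671 eV

The ratio is:
E_1/E_17 = (-13.60570000000) / (-0.04707854671)
E_1/E_17 = (-13.6057/1) / (-13.6057/289)
E_1/E_17 = 289/1
E_1/E_17 = 289.00000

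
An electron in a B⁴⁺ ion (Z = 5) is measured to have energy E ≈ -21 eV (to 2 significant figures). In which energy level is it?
n = 4

The exact energy levels follow E_n = -13.6057 Z² / n² eV with Z = 5.

The measured value (-21 eV) is reported to only 2 significant figures, so we must test candidate n values and see which one matches to that precision.

Candidate energies:
  n = 2:  E = -13.6057 × 5² / 2² = -85.03563 eV
  n = 3:  E = -13.6057 × 5² / 3² = -37.79361 eV
  n = 4:  E = -13.6057 × 5² / 4² = -21.25891 eV  ← matches
  n = 5:  E = -13.6057 × 5² / 5² = -13.60570 eV
  n = 6:  E = -13.6057 × 5² / 6² = -9.44840 eV

Checking against the measurement of -21 eV (2 sig figs), only n = 4 agrees:
E_4 = -21.25891 eV, which rounds to -21 eV ✓

Therefore n = 4.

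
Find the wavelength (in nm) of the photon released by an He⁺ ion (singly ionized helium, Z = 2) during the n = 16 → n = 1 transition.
22.870968 nm

First, find the transition energy using E_n = -13.6057 Z² / n² eV:
E_16 = -13.6057 × 2² / 16² = -0.21258906 eV
E_1 = -13.6057 × 2² / 1² = -54.42280000 eV

Photon energy: |ΔE| = |E_1 - E_16| = 54.21021094 eV

Convert to wavelength using E = hc/λ with hc = 1239.84 eV·nm:
λ = hc/E = 1239.84 eV·nm / 54.21021094 eV
λ = 22.870968 nm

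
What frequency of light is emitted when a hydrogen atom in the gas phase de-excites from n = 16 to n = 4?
1.9276e+14 Hz

First, find the transition energy:
E_16 = -13.6057 / 16² = -0.05314727 eV
E_4 = -13.6057 / 4² = -0.85035625 eV
|ΔE| = |E_4 - E_16| = 0.79720898 eV

Convert to Joules: E = 0.79720898 eV × (1.602177 × 10⁻¹⁹ J/eV) = 1.277270e-19 J

Using E = hf:
f = E/h = 1.277270e-19 J / (6.62607 × 10⁻³⁴ J·s)
f = 1.9276e+14 Hz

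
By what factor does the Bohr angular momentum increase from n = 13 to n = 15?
1.154

In the Bohr model, L_n = nℏ, so the ratio is purely the ratio of quantum numbers:

L_15/L_13 = 15ℏ / 13ℏ = 15/13 = 1.154

The angular momentum scales linearly with n.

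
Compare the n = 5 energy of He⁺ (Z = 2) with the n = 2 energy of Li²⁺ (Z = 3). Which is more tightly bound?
Li²⁺ at n = 2 (E = -30.61 eV)

Using E_n = -13.6057 Z² / n² eV:

He⁺ (Z = 2) at n = 5:
E = -13.6057 × 2² / 5² = -13.6057 × 4 / 25 = -2.17691 eV

Li²⁺ (Z = 3) at n = 2:
E = -13.6057 × 3² / 2² = -13.6057 × 9 / 4 = -30.61283 eV

Since -30.61283 eV < -2.17691 eV,
Li²⁺ at n = 2 is more tightly bound (requires more energy to ionize).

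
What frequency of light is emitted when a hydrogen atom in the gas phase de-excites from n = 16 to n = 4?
1.93e+14 Hz

First, find the transition energy:
E_16 = -13.6057 / 16² = -0.053147 eV
E_4 = -13.6057 / 4² = -0.850356 eV
|ΔE| = |E_4 - E_16| = 0.797209 eV

Convert to Joules: E = 0.797209 eV × (1.602177 × 10⁻¹⁹ J/eV) = 1.2773e-19 J

Using E = hf:
f = E/h = 1.2773e-19 J / (6.62607 × 10⁻³⁴ J·s)
f = 1.93e+14 Hz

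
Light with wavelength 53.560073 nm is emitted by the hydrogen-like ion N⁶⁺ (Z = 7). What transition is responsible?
n = 6 → n = 4

First, find the photon energy from the wavelength (hc = 1239.84 eV·nm):
E = hc/λ = 1239.84 eV·nm / 53.560073 nm = 23.148587 eV

The energy levels of N⁶⁺ satisfy E_n = -13.6057 × 7² / n² eV, so an emission n_i → n_f releases
ΔE = 13.6057 × 7² × (1/n_f² − 1/n_i²) eV.

Setting ΔE equal to the photon energy:
1/n_f² − 1/n_i² = 23.148587 / (13.6057 × 7²) = 0.034722223

Since 1/n_i² must be positive, we need 1/n_f² > 0.034722223, i.e. n_f ≤ 5. For each allowed n_f, solve n_i = (1/n_f² − 0.034722223)^(−1/2) and check whether it is a whole number:
  n_f = 1: 1/n_i² = 1.000000000 − 0.034722223 = 0.965277777 → n_i = 1.018  (not an integer) ✗
  n_f = 2: 1/n_i² = 0.250000000 − 0.034722223 = 0.215277777 → n_i = 2.155  (not an integer) ✗
  n_f = 3: 1/n_i² = 0.111111111 − 0.034722223 = 0.076388888 → n_i = 3.618  (not an integer) ✗
  n_f = 4: 1/n_i² = 0.062500000 − 0.034722223 = 0.027777777 → n_i = 6.000  → integer, n_i = 6 ✓
  n_f = 5: 1/n_i² = 0.040000000 − 0.034722223 = 0.005277777 → n_i = 13.765  (not an integer) ✗

Only n_f = 4 gives an integer upper level, n_i = 6.

The transition is from n = 6 to n = 4 (emission).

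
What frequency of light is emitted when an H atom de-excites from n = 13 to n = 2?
8.02995e+14 Hz

First, find the transition energy:
E_13 = -13.6057 / 13² = -0.08050710 eV
E_2 = -13.6057 / 2² = -3.40142500 eV
|ΔE| = |E_2 - E_13| = 3.32091790 eV

Convert to Joules: E = 3.32091790 eV × (1.602177 × 10⁻¹⁹ J/eV) = 5.3206983e-19 J

Using E = hf:
f = E/h = 5.3206983e-19 J / (6.62607 × 10⁻³⁴ J·s)
f = 8.02995e+14 Hz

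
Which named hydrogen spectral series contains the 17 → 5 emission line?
Pfund series

The spectral series in hydrogen are named based on the final (lower) energy level:
- Lyman series: n_final = 1 (ultraviolet)
- Balmer series: n_final = 2 (visible/near-UV)
- Paschen series: n_final = 3 (infrared)
- Brackett series: n_final = 4 (infrared)
- Pfund series: n_final = 5 (far infrared)

Since this transition ends at n = 5, it belongs to the Pfund series.

For reference, this 17 → 5 line has photon energy
ΔE = 13.6057 eV × (1/5² - 1/17²) = 0.49714945329 eV,
corresponding to wavelength λ = hc/ΔE = 1239.84 eV·nm / 0.49714945329 eV = 2493.89795 nm in the far infrared region.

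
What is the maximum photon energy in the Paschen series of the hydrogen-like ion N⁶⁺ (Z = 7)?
74.075478 eV

The series limit corresponds to the transition from n = ∞ to n = 3.
This is the highest energy (shortest wavelength) transition in the Paschen series.

E_∞ = 0 eV
E_3 = -13.6057 × 7² / 3² = -74.075478 eV

Energy at series limit:
ΔE = E_∞ - E_3 = 0 - (-74.075478) = 74.075478 eV

This energy equals the ionization energy from the n = 3 state of N⁶⁺.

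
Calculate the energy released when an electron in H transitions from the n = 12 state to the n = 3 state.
1.42 eV

The energy levels are E_n = -13.6057 eV / n².

Energy at n = 12: E_12 = -13.6057 / 12² = -0.09448 eV
Energy at n = 3: E_3 = -13.6057 / 3² = -1.51174 eV

For emission (electron falling to lower state), the photon energy is:
E_photon = E_12 - E_3 = |-0.09448 - (-1.51174)|
E_photon = 1.42 eV

This energy is carried away by the emitted photon.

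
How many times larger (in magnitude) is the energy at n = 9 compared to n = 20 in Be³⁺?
4.938272

Using E_n = -13.6057 Z² / n² eV with Z = 4:

E_9 = -13.6057 × 4² / 9² = -217.6912 / 81 = -2.687545679012 eV
E_20 = -13.6057 × 4² / 20² = -217.6912 / 400 = -0.544228000000 eV

The ratio is:
E_9/E_20 = (-2.687545679012) / (-0.544228000000)
E_9/E_20 = (-217.6912/81) / (-217.6912/400)
E_9/E_20 = 400/81
E_9/E_20 = 4.938272
(Note: the Z² factors cancel in the ratio.)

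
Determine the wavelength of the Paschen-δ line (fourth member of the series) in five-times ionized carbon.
27.907495 nm

The lines of a series are numbered from the longest wavelength (smallest ΔE) outward; the fourth line is the transition from n = n_f + 4 to n_f.
The Paschen series has all transitions ending at n_f = 3.

For C⁵⁺ (Z = 6), the fourth line (δ-line) is the jump from n = 7 to n = 3:
E_7 = -13.6057 × 6² / 7² = -9.99602449 eV
E_3 = -13.6057 × 6² / 3² = -54.42280000 eV
ΔE = E_7 - E_3 = 44.42677551 eV

λ = hc/E = 1239.84 eV·nm / 44.42677551 eV
λ = 27.907495 nm

This is the δ-line of the Paschen series in C⁵⁺.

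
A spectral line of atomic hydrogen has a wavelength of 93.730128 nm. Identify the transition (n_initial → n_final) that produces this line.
n = 6 → n = 1

First, find the photon energy from the wavelength (hc = 1239.84 eV·nm):
E = hc/λ = 1239.84 eV·nm / 93.730128 nm = 13.227764 eV

The energy levels of hydrogen satisfy E_n = -13.6057 / n² eV, so an emission n_i → n_f releases
ΔE = 13.6057 × (1/n_f² − 1/n_i²) eV.

Setting ΔE equal to the photon energy:
1/n_f² − 1/n_i² = 13.227764 / 13.6057 = 0.97222223

Since 1/n_i² must be positive, we need 1/n_f² > 0.97222223, i.e. n_f ≤ 1. For each allowed n_f, solve n_i = (1/n_f² − 0.97222223)^(−1/2) and check whether it is a whole number:
  n_f = 1: 1/n_i² = 1.00000000 − 0.97222223 = 0.02777777 → n_i = 6.000  → integer, n_i = 6 ✓

Only n_f = 1 gives an integer upper level, n_i = 6.

The transition is from n = 6 to n = 1 (emission).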